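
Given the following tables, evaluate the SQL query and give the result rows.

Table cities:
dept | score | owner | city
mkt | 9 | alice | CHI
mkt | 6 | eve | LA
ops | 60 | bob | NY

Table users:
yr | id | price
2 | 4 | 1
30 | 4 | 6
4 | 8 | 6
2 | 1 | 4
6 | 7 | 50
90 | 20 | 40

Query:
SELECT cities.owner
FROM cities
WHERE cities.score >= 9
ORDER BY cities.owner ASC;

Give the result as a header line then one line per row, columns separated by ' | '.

== RESULT ==
cities.owner
alice
bob

Derivation:
After WHERE (2 rows):
cities.dept | cities.score | cities.owner | cities.city
mkt | 9 | alice | CHI
ops | 60 | bob | NY
After SELECT (2 rows):
cities.owner
alice
bob
After ORDER BY (2 rows):
cities.owner
alice
bob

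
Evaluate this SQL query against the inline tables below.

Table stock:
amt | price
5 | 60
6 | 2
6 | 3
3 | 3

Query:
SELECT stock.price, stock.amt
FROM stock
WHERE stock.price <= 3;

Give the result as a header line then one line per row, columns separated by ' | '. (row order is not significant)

== RESULT ==
stock.price | stock.amt
2 | 6
3 | 6
3 | 3

Derivation:
After WHERE (3 rows):
stock.amt | stock.price
6 | 2
6 | 3
3 | 3
After SELECT (3 rows):
stock.price | stock.amt
2 | 6
3 | 6
3 | 3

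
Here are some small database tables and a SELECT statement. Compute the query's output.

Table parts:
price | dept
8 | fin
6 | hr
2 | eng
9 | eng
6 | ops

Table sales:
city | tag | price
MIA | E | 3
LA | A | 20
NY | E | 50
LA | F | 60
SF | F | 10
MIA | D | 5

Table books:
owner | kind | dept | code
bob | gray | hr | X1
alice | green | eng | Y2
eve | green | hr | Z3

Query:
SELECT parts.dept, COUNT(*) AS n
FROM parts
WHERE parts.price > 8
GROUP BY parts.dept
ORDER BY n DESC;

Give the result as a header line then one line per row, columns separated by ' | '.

== RESULT ==
parts.dept | n
eng | 1

Derivation:
After WHERE (1 rows):
parts.price | parts.dept
9 | eng
After GROUP BY (1 rows):
parts.dept | n
eng | 1
After ORDER BY (1 rows):
parts.dept | n
eng | 1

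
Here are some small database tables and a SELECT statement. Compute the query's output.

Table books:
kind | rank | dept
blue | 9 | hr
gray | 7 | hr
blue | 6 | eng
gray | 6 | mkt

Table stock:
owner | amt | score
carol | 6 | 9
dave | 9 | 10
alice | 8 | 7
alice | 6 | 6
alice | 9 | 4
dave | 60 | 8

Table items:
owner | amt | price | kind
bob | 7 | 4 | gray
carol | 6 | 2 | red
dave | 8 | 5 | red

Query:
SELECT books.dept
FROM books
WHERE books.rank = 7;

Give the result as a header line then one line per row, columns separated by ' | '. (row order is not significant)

== RESULT ==
books.dept
hr

Derivation:
After WHERE (1 rows):
books.kind | books.rank | books.dept
gray | 7 | hr
After SELECT (1 rows):
books.dept
hr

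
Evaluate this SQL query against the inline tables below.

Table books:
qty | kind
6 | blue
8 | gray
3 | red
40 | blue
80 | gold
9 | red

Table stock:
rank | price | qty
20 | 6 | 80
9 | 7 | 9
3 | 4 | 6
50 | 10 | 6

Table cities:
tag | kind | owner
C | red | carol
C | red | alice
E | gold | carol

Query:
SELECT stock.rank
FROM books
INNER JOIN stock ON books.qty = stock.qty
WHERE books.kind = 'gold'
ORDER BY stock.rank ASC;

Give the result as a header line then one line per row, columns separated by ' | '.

== RESULT ==
stock.rank
20

Derivation:
After JOIN stock (4 rows):
books.qty | books.kind | stock.rank | stock.price | stock.qty
6 | blue | 3 | 4 | 6
6 | blue | 50 | 10 | 6
80 | gold | 20 | 6 | 80
9 | red | 9 | 7 | 9
After WHERE (1 rows):
books.qty | books.kind | stock.rank | stock.price | stock.qty
80 | gold | 20 | 6 | 80
After SELECT (1 rows):
stock.rank
20
After ORDER BY (1 rows):
stock.rank
20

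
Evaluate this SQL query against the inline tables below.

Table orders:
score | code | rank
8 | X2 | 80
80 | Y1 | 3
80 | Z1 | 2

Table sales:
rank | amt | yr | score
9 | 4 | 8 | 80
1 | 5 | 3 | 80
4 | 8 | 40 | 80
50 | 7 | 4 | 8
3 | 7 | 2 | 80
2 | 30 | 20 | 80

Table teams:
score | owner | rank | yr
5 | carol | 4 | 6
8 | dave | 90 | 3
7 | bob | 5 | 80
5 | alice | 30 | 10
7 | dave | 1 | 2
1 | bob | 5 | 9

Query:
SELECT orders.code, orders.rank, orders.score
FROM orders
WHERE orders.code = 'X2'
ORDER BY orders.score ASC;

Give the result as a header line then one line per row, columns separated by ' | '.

After WHERE (1 rows):
orders.score | orders.code | orders.rank
8 | X2 | 80
After SELECT (1 rows):
orders.code | orders.rank | orders.score
X2 | 80 | 8
After ORDER BY (1 rows):
orders.code | orders.rank | orders.score
X2 | 80 | 8

== RESULT ==
orders.code | orders.rank | orders.score
X2 | 80 | 8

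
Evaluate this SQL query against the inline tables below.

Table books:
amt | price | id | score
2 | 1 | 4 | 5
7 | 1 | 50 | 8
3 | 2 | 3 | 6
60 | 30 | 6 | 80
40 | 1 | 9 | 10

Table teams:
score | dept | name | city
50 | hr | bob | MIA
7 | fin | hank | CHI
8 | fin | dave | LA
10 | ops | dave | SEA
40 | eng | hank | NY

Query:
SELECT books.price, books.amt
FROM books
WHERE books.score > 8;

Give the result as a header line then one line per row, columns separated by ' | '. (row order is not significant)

== RESULT ==
books.price | books.amt
30 | 60
1 | 40

Derivation:
After WHERE (2 rows):
books.amt | books.price | books.id | books.score
60 | 30 | 6 | 80
40 | 1 | 9 | 10
After SELECT (2 rows):
books.price | books.amt
30 | 60
1 | 40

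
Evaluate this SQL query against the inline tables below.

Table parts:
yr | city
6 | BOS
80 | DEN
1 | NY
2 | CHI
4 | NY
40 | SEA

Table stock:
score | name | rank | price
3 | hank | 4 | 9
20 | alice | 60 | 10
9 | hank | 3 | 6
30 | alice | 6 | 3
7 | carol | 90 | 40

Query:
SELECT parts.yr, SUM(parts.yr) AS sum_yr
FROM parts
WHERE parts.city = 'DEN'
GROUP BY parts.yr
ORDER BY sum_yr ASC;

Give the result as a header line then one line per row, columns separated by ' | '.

== RESULT ==
parts.yr | sum_yr
80 | 80

Derivation:
After WHERE (1 rows):
parts.yr | parts.city
80 | DEN
After GROUP BY (1 rows):
parts.yr | sum_yr
80 | 80
After ORDER BY (1 rows):
parts.yr | sum_yr
80 | 80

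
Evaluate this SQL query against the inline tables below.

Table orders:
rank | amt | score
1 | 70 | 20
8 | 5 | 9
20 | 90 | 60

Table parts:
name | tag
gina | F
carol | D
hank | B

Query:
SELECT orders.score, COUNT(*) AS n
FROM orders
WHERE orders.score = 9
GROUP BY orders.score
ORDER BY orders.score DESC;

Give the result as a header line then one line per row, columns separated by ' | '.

After WHERE (1 rows):
orders.rank | orders.amt | orders.score
8 | 5 | 9
After GROUP BY (1 rows):
orders.score | n
9 | 1
After ORDER BY (1 rows):
orders.score | n
9 | 1

== RESULT ==
orders.score | n
9 | 1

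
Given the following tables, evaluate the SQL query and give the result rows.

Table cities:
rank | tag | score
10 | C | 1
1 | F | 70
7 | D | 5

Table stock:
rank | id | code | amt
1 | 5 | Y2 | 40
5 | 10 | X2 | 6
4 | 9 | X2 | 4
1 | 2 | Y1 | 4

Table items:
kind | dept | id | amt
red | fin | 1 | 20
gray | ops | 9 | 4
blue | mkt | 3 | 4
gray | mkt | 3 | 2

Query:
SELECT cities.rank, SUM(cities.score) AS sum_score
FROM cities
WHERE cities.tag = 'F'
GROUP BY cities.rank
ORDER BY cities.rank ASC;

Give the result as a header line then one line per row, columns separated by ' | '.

After WHERE (1 rows):
cities.rank | cities.tag | cities.score
1 | F | 70
After GROUP BY (1 rows):
cities.rank | sum_score
1 | 70
After ORDER BY (1 rows):
cities.rank | sum_score
1 | 70

== RESULT ==
cities.rank | sum_score
1 | 70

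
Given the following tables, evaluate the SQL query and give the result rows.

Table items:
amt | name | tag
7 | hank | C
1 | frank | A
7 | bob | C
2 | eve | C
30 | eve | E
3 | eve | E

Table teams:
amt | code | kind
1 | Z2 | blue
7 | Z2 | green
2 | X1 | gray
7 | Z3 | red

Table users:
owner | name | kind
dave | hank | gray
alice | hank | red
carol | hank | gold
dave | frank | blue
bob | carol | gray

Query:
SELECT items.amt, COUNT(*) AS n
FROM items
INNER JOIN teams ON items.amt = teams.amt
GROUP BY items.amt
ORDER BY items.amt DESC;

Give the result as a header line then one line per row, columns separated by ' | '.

After JOIN teams (6 rows):
items.amt | items.name | items.tag | teams.amt | teams.code | teams.kind
7 | hank | C | 7 | Z2 | green
7 | hank | C | 7 | Z3 | red
1 | frank | A | 1 | Z2 | blue
7 | bob | C | 7 | Z2 | green
7 | bob | C | 7 | Z3 | red
2 | eve | C | 2 | X1 | gray
After GROUP BY (3 rows):
items.amt | n
7 | 4
1 | 1
2 | 1
After ORDER BY (3 rows):
items.amt | n
7 | 4
2 | 1
1 | 1

== RESULT ==
items.amt | n
7 | 4
2 | 1
1 | 1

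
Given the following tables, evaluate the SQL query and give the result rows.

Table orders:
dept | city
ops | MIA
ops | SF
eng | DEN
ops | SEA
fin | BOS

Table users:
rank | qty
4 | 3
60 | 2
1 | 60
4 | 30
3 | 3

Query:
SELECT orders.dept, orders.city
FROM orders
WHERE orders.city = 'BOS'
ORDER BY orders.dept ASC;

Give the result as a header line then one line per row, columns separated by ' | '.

After WHERE (1 rows):
orders.dept | orders.city
fin | BOS
After SELECT (1 rows):
orders.dept | orders.city
fin | BOS
After ORDER BY (1 rows):
orders.dept | orders.city
fin | BOS

== RESULT ==
orders.dept | orders.city
fin | BOS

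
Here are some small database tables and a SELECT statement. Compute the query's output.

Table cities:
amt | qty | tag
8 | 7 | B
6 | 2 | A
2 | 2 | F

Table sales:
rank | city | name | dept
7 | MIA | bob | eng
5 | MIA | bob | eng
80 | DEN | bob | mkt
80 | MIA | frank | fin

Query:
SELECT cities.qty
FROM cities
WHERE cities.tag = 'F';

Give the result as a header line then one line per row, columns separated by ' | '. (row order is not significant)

== RESULT ==
cities.qty
2

Derivation:
After WHERE (1 rows):
cities.amt | cities.qty | cities.tag
2 | 2 | F
After SELECT (1 rows):
cities.qty
2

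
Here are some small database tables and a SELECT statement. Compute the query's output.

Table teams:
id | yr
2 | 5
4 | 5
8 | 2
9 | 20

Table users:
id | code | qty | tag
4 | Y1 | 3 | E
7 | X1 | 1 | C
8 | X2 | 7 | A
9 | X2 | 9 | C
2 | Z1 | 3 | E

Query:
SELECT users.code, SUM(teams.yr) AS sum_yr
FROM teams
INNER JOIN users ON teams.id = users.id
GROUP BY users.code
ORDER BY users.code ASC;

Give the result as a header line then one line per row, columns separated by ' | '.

After JOIN users (4 rows):
teams.id | teams.yr | users.id | users.code | users.qty | users.tag
2 | 5 | 2 | Z1 | 3 | E
4 | 5 | 4 | Y1 | 3 | E
8 | 2 | 8 | X2 | 7 | A
9 | 20 | 9 | X2 | 9 | C
After GROUP BY (3 rows):
users.code | sum_yr
Z1 | 5
Y1 | 5
X2 | 22
After ORDER BY (3 rows):
users.code | sum_yr
X2 | 22
Y1 | 5
Z1 | 5

== RESULT ==
users.code | sum_yr
X2 | 22
Y1 | 5
Z1 | 5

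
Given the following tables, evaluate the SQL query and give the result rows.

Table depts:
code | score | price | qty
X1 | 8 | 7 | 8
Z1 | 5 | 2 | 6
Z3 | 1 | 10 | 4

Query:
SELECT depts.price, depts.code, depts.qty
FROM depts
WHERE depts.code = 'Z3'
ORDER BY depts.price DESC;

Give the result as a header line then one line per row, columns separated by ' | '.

After WHERE (1 rows):
depts.code | depts.score | depts.price | depts.qty
Z3 | 1 | 10 | 4
After SELECT (1 rows):
depts.price | depts.code | depts.qty
10 | Z3 | 4
After ORDER BY (1 rows):
depts.price | depts.code | depts.qty
10 | Z3 | 4

== RESULT ==
depts.price | depts.code | depts.qty
10 | Z3 | 4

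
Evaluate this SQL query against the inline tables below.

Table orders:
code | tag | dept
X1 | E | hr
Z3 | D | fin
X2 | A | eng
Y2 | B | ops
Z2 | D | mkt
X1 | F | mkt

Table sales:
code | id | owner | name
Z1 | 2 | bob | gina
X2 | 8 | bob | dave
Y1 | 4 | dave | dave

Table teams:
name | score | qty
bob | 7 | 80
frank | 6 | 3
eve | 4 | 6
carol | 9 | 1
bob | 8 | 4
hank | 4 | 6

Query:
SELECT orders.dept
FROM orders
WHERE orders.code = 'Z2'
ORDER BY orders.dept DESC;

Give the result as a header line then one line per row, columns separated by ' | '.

== RESULT ==
orders.dept
mkt

Derivation:
After WHERE (1 rows):
orders.code | orders.tag | orders.dept
Z2 | D | mkt
After SELECT (1 rows):
orders.dept
mkt
After ORDER BY (1 rows):
orders.dept
mkt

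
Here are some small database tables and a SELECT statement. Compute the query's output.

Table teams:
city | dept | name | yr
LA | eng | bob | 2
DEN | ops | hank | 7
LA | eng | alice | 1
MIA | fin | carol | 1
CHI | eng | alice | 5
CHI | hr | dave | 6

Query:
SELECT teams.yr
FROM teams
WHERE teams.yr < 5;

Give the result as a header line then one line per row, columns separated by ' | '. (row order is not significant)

After WHERE (3 rows):
teams.city | teams.dept | teams.name | teams.yr
LA | eng | bob | 2
LA | eng | alice | 1
MIA | fin | carol | 1
After SELECT (3 rows):
teams.yr
2
1
1

== RESULT ==
teams.yr
2
1
1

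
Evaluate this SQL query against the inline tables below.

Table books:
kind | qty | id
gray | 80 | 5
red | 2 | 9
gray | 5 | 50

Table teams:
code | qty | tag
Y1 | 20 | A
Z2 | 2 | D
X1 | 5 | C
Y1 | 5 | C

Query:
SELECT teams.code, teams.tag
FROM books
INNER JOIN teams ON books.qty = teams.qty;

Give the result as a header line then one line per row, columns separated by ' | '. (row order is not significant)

== RESULT ==
teams.code | teams.tag
Z2 | D
X1 | C
Y1 | C

Derivation:
After JOIN teams (3 rows):
books.kind | books.qty | books.id | teams.code | teams.qty | teams.tag
red | 2 | 9 | Z2 | 2 | D
gray | 5 | 50 | X1 | 5 | C
gray | 5 | 50 | Y1 | 5 | C
After SELECT (3 rows):
teams.code | teams.tag
Z2 | D
X1 | C
Y1 | C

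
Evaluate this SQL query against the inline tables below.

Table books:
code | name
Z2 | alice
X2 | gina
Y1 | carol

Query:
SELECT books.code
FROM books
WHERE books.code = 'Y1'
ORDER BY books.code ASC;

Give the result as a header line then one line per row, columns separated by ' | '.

After WHERE (1 rows):
books.code | books.name
Y1 | carol
After SELECT (1 rows):
books.code
Y1
After ORDER BY (1 rows):
books.code
Y1

== RESULT ==
books.code
Y1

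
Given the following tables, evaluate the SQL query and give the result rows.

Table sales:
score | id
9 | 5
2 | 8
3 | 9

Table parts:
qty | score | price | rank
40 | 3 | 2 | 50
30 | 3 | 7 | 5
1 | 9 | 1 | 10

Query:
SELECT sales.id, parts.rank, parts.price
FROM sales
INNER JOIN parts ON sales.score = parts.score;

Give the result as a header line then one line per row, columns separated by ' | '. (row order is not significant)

== RESULT ==
sales.id | parts.rank | parts.price
5 | 10 | 1
9 | 50 | 2
9 | 5 | 7

Derivation:
After JOIN parts (3 rows):
sales.score | sales.id | parts.qty | parts.score | parts.price | parts.rank
9 | 5 | 1 | 9 | 1 | 10
3 | 9 | 40 | 3 | 2 | 50
3 | 9 | 30 | 3 | 7 | 5
After SELECT (3 rows):
sales.id | parts.rank | parts.price
5 | 10 | 1
9 | 50 | 2
9 | 5 | 7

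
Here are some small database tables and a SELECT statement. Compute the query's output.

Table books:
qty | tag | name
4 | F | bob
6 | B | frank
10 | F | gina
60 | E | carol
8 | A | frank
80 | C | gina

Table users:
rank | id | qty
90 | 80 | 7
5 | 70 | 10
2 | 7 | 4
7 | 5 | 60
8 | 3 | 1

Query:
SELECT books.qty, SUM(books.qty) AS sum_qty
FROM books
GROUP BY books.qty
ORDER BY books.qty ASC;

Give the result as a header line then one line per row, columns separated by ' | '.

After GROUP BY (6 rows):
books.qty | sum_qty
4 | 4
6 | 6
10 | 10
60 | 60
8 | 8
80 | 80
After ORDER BY (6 rows):
books.qty | sum_qty
4 | 4
6 | 6
8 | 8
10 | 10
60 | 60
80 | 80

== RESULT ==
books.qty | sum_qty
4 | 4
6 | 6
8 | 8
10 | 10
60 | 60
80 | 80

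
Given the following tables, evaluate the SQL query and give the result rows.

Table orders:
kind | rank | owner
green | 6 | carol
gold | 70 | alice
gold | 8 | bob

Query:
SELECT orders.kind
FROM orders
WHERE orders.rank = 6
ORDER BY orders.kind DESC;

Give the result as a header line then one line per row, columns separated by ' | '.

== RESULT ==
orders.kind
green

Derivation:
After WHERE (1 rows):
orders.kind | orders.rank | orders.owner
green | 6 | carol
After SELECT (1 rows):
orders.kind
green
After ORDER BY (1 rows):
orders.kind
green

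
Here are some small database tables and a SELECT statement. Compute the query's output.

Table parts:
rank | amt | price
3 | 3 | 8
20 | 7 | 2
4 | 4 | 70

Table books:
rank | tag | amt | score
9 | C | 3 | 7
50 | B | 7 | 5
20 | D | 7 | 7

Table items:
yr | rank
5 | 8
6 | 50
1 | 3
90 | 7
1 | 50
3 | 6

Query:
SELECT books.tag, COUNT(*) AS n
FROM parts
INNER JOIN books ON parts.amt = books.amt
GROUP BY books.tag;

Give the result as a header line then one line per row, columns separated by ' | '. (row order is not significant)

After JOIN books (3 rows):
parts.rank | parts.amt | parts.price | books.rank | books.tag | books.amt | books.score
3 | 3 | 8 | 9 | C | 3 | 7
20 | 7 | 2 | 50 | B | 7 | 5
20 | 7 | 2 | 20 | D | 7 | 7
After GROUP BY (3 rows):
books.tag | n
C | 1
B | 1
D | 1

== RESULT ==
books.tag | n
C | 1
B | 1
D | 1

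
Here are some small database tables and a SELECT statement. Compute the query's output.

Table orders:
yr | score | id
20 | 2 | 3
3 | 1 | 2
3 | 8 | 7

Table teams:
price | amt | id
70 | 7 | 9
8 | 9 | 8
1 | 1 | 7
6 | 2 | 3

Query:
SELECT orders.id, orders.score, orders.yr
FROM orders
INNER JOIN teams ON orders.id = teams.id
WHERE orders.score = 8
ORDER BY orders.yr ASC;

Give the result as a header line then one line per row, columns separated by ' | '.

== RESULT ==
orders.id | orders.score | orders.yr
7 | 8 | 3

Derivation:
After JOIN teams (2 rows):
orders.yr | orders.score | orders.id | teams.price | teams.amt | teams.id
20 | 2 | 3 | 6 | 2 | 3
3 | 8 | 7 | 1 | 1 | 7
After WHERE (1 rows):
orders.yr | orders.score | orders.id | teams.price | teams.amt | teams.id
3 | 8 | 7 | 1 | 1 | 7
After SELECT (1 rows):
orders.id | orders.score | orders.yr
7 | 8 | 3
After ORDER BY (1 rows):
orders.id | orders.score | orders.yr
7 | 8 | 3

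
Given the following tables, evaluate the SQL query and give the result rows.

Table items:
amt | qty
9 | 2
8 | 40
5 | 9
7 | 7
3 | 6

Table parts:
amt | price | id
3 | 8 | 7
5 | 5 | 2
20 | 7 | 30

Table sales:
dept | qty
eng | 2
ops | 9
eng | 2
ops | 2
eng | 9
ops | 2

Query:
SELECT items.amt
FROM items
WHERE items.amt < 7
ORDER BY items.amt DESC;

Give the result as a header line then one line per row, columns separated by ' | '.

== RESULT ==
items.amt
5
3

Derivation:
After WHERE (2 rows):
items.amt | items.qty
5 | 9
3 | 6
After SELECT (2 rows):
items.amt
5
3
After ORDER BY (2 rows):
items.amt
5
3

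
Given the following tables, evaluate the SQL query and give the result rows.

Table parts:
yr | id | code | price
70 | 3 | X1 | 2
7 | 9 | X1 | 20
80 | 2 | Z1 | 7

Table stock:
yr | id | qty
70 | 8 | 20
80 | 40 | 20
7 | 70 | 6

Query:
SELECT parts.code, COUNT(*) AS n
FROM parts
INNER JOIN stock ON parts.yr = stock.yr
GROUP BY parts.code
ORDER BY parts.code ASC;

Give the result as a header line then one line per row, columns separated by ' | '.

== RESULT ==
parts.code | n
X1 | 2
Z1 | 1

Derivation:
After JOIN stock (3 rows):
parts.yr | parts.id | parts.code | parts.price | stock.yr | stock.id | stock.qty
70 | 3 | X1 | 2 | 70 | 8 | 20
7 | 9 | X1 | 20 | 7 | 70 | 6
80 | 2 | Z1 | 7 | 80 | 40 | 20
After GROUP BY (2 rows):
parts.code | n
X1 | 2
Z1 | 1
After ORDER BY (2 rows):
parts.code | n
X1 | 2
Z1 | 1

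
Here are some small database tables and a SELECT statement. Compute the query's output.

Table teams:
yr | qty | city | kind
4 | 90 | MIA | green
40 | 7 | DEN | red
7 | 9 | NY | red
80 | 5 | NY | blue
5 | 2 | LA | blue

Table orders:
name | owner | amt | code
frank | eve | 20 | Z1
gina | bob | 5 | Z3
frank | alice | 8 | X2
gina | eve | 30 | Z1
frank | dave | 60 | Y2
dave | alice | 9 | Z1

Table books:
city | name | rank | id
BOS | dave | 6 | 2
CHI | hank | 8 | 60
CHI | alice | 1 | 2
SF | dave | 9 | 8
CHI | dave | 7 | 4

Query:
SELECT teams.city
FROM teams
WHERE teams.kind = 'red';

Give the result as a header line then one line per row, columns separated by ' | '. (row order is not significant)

After WHERE (2 rows):
teams.yr | teams.qty | teams.city | teams.kind
40 | 7 | DEN | red
7 | 9 | NY | red
After SELECT (2 rows):
teams.city
DEN
NY

== RESULT ==
teams.city
DEN
NY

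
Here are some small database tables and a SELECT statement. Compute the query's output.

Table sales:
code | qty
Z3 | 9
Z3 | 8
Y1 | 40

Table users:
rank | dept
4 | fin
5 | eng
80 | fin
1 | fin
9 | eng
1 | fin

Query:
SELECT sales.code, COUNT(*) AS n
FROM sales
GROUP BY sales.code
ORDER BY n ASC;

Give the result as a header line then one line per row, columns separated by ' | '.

== RESULT ==
sales.code | n
Y1 | 1
Z3 | 2

Derivation:
After GROUP BY (2 rows):
sales.code | n
Z3 | 2
Y1 | 1
After ORDER BY (2 rows):
sales.code | n
Y1 | 1
Z3 | 2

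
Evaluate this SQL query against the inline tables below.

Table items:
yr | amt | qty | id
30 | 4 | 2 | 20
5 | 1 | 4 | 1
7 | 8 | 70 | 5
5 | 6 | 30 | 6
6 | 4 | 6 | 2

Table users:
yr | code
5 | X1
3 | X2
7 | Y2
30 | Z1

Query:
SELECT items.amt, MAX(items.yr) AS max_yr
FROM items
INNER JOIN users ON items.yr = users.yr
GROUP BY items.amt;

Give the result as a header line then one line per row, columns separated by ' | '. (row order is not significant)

== RESULT ==
items.amt | max_yr
4 | 30
1 | 5
8 | 7
6 | 5

Derivation:
After JOIN users (4 rows):
items.yr | items.amt | items.qty | items.id | users.yr | users.code
30 | 4 | 2 | 20 | 30 | Z1
5 | 1 | 4 | 1 | 5 | X1
7 | 8 | 70 | 5 | 7 | Y2
5 | 6 | 30 | 6 | 5 | X1
After GROUP BY (4 rows):
items.amt | max_yr
4 | 30
1 | 5
8 | 7
6 | 5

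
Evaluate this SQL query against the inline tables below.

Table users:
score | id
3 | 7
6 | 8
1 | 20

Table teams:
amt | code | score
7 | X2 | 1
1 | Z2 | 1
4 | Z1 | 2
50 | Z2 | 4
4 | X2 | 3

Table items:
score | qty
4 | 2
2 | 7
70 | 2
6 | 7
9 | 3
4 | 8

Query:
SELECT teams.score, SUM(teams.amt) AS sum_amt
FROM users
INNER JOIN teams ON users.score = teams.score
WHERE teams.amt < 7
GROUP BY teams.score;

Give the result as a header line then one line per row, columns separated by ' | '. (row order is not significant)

== RESULT ==
teams.score | sum_amt
3 | 4
1 | 1

Derivation:
After JOIN teams (3 rows):
users.score | users.id | teams.amt | teams.code | teams.score
3 | 7 | 4 | X2 | 3
1 | 20 | 7 | X2 | 1
1 | 20 | 1 | Z2 | 1
After WHERE (2 rows):
users.score | users.id | teams.amt | teams.code | teams.score
3 | 7 | 4 | X2 | 3
1 | 20 | 1 | Z2 | 1
After GROUP BY (2 rows):
teams.score | sum_amt
3 | 4
1 | 1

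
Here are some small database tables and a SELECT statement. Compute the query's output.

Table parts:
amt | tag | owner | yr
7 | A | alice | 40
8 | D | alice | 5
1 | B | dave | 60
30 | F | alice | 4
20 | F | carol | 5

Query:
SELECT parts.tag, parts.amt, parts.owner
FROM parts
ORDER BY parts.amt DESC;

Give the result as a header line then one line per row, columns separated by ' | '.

== RESULT ==
parts.tag | parts.amt | parts.owner
F | 30 | alice
F | 20 | carol
D | 8 | alice
A | 7 | alice
B | 1 | dave

Derivation:
After SELECT (5 rows):
parts.tag | parts.amt | parts.owner
A | 7 | alice
D | 8 | alice
B | 1 | dave
F | 30 | alice
F | 20 | carol
After ORDER BY (5 rows):
parts.tag | parts.amt | parts.owner
F | 30 | alice
F | 20 | carol
D | 8 | alice
A | 7 | alice
B | 1 | dave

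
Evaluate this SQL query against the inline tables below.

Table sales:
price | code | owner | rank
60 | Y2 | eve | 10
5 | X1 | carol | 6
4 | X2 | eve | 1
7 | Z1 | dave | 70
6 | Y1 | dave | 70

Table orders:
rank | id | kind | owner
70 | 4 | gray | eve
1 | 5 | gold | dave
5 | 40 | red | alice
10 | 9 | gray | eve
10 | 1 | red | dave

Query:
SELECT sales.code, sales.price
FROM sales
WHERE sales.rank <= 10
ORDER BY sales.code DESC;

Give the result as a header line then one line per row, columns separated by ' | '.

After WHERE (3 rows):
sales.price | sales.code | sales.owner | sales.rank
60 | Y2 | eve | 10
5 | X1 | carol | 6
4 | X2 | eve | 1
After SELECT (3 rows):
sales.code | sales.price
Y2 | 60
X1 | 5
X2 | 4
After ORDER BY (3 rows):
sales.code | sales.price
Y2 | 60
X2 | 4
X1 | 5

== RESULT ==
sales.code | sales.price
Y2 | 60
X2 | 4
X1 | 5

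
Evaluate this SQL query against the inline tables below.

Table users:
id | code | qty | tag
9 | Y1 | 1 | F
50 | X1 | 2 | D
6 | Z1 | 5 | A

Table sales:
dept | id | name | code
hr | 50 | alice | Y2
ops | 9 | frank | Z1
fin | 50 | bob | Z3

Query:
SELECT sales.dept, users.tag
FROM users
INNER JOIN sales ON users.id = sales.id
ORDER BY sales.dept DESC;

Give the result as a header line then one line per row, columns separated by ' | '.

== RESULT ==
sales.dept | users.tag
ops | F
hr | D
fin | D

Derivation:
After JOIN sales (3 rows):
users.id | users.code | users.qty | users.tag | sales.dept | sales.id | sales.name | sales.code
9 | Y1 | 1 | F | ops | 9 | frank | Z1
50 | X1 | 2 | D | hr | 50 | alice | Y2
50 | X1 | 2 | D | fin | 50 | bob | Z3
After SELECT (3 rows):
sales.dept | users.tag
ops | F
hr | D
fin | D
After ORDER BY (3 rows):
sales.dept | users.tag
ops | F
hr | D
fin | D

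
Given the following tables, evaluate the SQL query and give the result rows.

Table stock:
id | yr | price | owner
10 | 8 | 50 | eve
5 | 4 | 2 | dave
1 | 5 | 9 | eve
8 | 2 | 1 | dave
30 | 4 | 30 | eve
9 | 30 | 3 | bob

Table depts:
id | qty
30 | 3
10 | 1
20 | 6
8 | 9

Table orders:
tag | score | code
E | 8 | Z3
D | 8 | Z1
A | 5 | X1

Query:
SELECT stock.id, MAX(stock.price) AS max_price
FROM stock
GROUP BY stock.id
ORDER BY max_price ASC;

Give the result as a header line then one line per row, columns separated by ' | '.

After GROUP BY (6 rows):
stock.id | max_price
10 | 50
5 | 2
1 | 9
8 | 1
30 | 30
9 | 3
After ORDER BY (6 rows):
stock.id | max_price
8 | 1
5 | 2
9 | 3
1 | 9
30 | 30
10 | 50

== RESULT ==
stock.id | max_price
8 | 1
5 | 2
9 | 3
1 | 9
30 | 30
10 | 50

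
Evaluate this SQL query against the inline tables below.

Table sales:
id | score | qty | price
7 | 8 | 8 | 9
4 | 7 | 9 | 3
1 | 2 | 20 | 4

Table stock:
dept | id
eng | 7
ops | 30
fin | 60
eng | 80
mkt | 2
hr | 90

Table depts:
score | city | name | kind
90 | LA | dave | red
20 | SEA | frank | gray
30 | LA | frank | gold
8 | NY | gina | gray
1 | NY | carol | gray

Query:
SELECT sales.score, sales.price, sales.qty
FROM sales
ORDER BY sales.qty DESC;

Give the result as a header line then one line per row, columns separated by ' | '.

== RESULT ==
sales.score | sales.price | sales.qty
2 | 4 | 20
7 | 3 | 9
8 | 9 | 8

Derivation:
After SELECT (3 rows):
sales.score | sales.price | sales.qty
8 | 9 | 8
7 | 3 | 9
2 | 4 | 20
After ORDER BY (3 rows):
sales.score | sales.price | sales.qty
2 | 4 | 20
7 | 3 | 9
8 | 9 | 8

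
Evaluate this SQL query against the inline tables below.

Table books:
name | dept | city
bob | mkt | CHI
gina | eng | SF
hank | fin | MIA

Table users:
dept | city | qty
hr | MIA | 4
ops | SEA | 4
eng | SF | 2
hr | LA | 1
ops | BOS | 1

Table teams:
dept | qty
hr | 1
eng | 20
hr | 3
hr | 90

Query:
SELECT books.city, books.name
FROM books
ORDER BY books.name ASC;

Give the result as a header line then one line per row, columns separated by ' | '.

== RESULT ==
books.city | books.name
CHI | bob
SF | gina
MIA | hank

Derivation:
After SELECT (3 rows):
books.city | books.name
CHI | bob
SF | gina
MIA | hank
After ORDER BY (3 rows):
books.city | books.name
CHI | bob
SF | gina
MIA | hank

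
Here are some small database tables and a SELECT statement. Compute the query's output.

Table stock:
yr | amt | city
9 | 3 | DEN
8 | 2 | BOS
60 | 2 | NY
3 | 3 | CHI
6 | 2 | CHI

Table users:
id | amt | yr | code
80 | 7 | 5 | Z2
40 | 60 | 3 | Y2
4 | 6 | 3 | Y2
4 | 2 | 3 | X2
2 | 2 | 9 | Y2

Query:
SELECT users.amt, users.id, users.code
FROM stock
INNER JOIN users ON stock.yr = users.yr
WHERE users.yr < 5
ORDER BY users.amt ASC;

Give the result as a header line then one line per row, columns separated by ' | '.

== RESULT ==
users.amt | users.id | users.code
2 | 4 | X2
6 | 4 | Y2
60 | 40 | Y2

Derivation:
After JOIN users (4 rows):
stock.yr | stock.amt | stock.city | users.id | users.amt | users.yr | users.code
9 | 3 | DEN | 2 | 2 | 9 | Y2
3 | 3 | CHI | 40 | 60 | 3 | Y2
3 | 3 | CHI | 4 | 6 | 3 | Y2
3 | 3 | CHI | 4 | 2 | 3 | X2
After WHERE (3 rows):
stock.yr | stock.amt | stock.city | users.id | users.amt | users.yr | users.code
3 | 3 | CHI | 40 | 60 | 3 | Y2
3 | 3 | CHI | 4 | 6 | 3 | Y2
3 | 3 | CHI | 4 | 2 | 3 | X2
After SELECT (3 rows):
users.amt | users.id | users.code
60 | 40 | Y2
6 | 4 | Y2
2 | 4 | X2
After ORDER BY (3 rows):
users.amt | users.id | users.code
2 | 4 | X2
6 | 4 | Y2
60 | 40 | Y2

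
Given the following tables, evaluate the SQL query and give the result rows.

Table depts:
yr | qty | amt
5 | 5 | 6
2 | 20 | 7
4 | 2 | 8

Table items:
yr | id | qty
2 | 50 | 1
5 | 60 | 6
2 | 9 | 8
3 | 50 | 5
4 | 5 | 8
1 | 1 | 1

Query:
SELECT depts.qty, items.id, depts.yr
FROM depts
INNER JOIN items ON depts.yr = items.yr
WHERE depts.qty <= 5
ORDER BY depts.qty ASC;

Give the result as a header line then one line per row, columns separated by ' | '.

== RESULT ==
depts.qty | items.id | depts.yr
2 | 5 | 4
5 | 60 | 5

Derivation:
After JOIN items (4 rows):
depts.yr | depts.qty | depts.amt | items.yr | items.id | items.qty
5 | 5 | 6 | 5 | 60 | 6
2 | 20 | 7 | 2 | 50 | 1
2 | 20 | 7 | 2 | 9 | 8
4 | 2 | 8 | 4 | 5 | 8
After WHERE (2 rows):
depts.yr | depts.qty | depts.amt | items.yr | items.id | items.qty
5 | 5 | 6 | 5 | 60 | 6
4 | 2 | 8 | 4 | 5 | 8
After SELECT (2 rows):
depts.qty | items.id | depts.yr
5 | 60 | 5
2 | 5 | 4
After ORDER BY (2 rows):
depts.qty | items.id | depts.yr
2 | 5 | 4
5 | 60 | 5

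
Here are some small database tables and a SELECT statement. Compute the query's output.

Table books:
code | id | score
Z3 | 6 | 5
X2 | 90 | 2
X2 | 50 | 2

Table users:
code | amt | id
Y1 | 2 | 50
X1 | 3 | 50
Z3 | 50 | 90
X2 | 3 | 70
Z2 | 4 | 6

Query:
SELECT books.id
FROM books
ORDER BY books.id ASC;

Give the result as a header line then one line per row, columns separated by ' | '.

After SELECT (3 rows):
books.id
6
90
50
After ORDER BY (3 rows):
books.id
6
50
90

== RESULT ==
books.id
6
50
90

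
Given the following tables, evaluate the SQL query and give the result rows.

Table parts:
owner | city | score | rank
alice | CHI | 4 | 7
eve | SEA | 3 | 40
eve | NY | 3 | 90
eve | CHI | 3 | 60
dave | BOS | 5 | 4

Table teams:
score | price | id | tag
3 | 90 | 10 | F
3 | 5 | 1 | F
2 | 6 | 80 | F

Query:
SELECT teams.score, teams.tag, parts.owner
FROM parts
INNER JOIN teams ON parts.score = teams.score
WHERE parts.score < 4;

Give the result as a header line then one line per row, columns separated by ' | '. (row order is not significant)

== RESULT ==
teams.score | teams.tag | parts.owner
3 | F | eve
3 | F | eve
3 | F | eve
3 | F | eve
3 | F | eve
3 | F | eve

Derivation:
After JOIN teams (6 rows):
parts.owner | parts.city | parts.score | parts.rank | teams.score | teams.price | teams.id | teams.tag
eve | SEA | 3 | 40 | 3 | 90 | 10 | F
eve | SEA | 3 | 40 | 3 | 5 | 1 | F
eve | NY | 3 | 90 | 3 | 90 | 10 | F
eve | NY | 3 | 90 | 3 | 5 | 1 | F
eve | CHI | 3 | 60 | 3 | 90 | 10 | F
eve | CHI | 3 | 60 | 3 | 5 | 1 | F
After WHERE (6 rows):
parts.owner | parts.city | parts.score | parts.rank | teams.score | teams.price | teams.id | teams.tag
eve | SEA | 3 | 40 | 3 | 90 | 10 | F
eve | SEA | 3 | 40 | 3 | 5 | 1 | F
eve | NY | 3 | 90 | 3 | 90 | 10 | F
eve | NY | 3 | 90 | 3 | 5 | 1 | F
eve | CHI | 3 | 60 | 3 | 90 | 10 | F
eve | CHI | 3 | 60 | 3 | 5 | 1 | F
After SELECT (6 rows):
teams.score | teams.tag | parts.owner
3 | F | eve
3 | F | eve
3 | F | eve
3 | F | eve
3 | F | eve
3 | F | eve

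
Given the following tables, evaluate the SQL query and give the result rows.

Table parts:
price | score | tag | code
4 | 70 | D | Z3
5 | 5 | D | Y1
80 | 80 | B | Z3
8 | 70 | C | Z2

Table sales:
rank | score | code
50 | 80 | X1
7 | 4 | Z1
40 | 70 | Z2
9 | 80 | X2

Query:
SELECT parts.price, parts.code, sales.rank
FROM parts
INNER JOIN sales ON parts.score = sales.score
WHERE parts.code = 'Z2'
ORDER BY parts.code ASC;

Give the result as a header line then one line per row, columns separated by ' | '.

== RESULT ==
parts.price | parts.code | sales.rank
8 | Z2 | 40

Derivation:
After JOIN sales (4 rows):
parts.price | parts.score | parts.tag | parts.code | sales.rank | sales.score | sales.code
4 | 70 | D | Z3 | 40 | 70 | Z2
80 | 80 | B | Z3 | 50 | 80 | X1
80 | 80 | B | Z3 | 9 | 80 | X2
8 | 70 | C | Z2 | 40 | 70 | Z2
After WHERE (1 rows):
parts.price | parts.score | parts.tag | parts.code | sales.rank | sales.score | sales.code
8 | 70 | C | Z2 | 40 | 70 | Z2
After SELECT (1 rows):
parts.price | parts.code | sales.rank
8 | Z2 | 40
After ORDER BY (1 rows):
parts.price | parts.code | sales.rank
8 | Z2 | 40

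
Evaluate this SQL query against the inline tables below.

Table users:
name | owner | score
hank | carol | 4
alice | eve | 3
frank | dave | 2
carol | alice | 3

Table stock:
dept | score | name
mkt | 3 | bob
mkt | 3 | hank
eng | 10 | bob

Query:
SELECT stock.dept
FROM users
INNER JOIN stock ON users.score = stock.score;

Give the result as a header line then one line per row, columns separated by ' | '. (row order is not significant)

== RESULT ==
stock.dept
mkt
mkt
mkt
mkt

Derivation:
After JOIN stock (4 rows):
users.name | users.owner | users.score | stock.dept | stock.score | stock.name
alice | eve | 3 | mkt | 3 | bob
alice | eve | 3 | mkt | 3 | hank
carol | alice | 3 | mkt | 3 | bob
carol | alice | 3 | mkt | 3 | hank
After SELECT (4 rows):
stock.dept
mkt
mkt
mkt
mkt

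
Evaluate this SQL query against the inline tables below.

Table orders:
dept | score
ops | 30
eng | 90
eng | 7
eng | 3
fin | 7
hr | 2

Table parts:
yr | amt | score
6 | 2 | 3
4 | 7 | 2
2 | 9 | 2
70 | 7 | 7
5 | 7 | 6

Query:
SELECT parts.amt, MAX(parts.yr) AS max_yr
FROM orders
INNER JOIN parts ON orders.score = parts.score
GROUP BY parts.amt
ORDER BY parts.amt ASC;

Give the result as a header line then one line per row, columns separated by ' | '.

After JOIN parts (5 rows):
orders.dept | orders.score | parts.yr | parts.amt | parts.score
eng | 7 | 70 | 7 | 7
eng | 3 | 6 | 2 | 3
fin | 7 | 70 | 7 | 7
hr | 2 | 4 | 7 | 2
hr | 2 | 2 | 9 | 2
After GROUP BY (3 rows):
parts.amt | max_yr
7 | 70
2 | 6
9 | 2
After ORDER BY (3 rows):
parts.amt | max_yr
2 | 6
7 | 70
9 | 2

== RESULT ==
parts.amt | max_yr
2 | 6
7 | 70
9 | 2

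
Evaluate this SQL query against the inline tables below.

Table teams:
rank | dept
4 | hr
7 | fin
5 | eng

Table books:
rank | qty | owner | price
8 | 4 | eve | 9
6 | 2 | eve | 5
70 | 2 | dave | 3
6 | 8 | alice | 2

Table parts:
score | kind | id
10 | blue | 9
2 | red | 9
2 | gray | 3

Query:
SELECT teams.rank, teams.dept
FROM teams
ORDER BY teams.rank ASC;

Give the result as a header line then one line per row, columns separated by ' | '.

After SELECT (3 rows):
teams.rank | teams.dept
4 | hr
7 | fin
5 | eng
After ORDER BY (3 rows):
teams.rank | teams.dept
4 | hr
5 | eng
7 | fin

== RESULT ==
teams.rank | teams.dept
4 | hr
5 | eng
7 | fin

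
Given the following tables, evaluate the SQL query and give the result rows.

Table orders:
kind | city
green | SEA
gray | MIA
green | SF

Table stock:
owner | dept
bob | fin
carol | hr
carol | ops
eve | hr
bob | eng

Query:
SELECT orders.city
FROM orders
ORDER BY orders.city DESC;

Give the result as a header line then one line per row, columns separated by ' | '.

== RESULT ==
orders.city
SF
SEA
MIA

Derivation:
After SELECT (3 rows):
orders.city
SEA
MIA
SF
After ORDER BY (3 rows):
orders.city
SF
SEA
MIA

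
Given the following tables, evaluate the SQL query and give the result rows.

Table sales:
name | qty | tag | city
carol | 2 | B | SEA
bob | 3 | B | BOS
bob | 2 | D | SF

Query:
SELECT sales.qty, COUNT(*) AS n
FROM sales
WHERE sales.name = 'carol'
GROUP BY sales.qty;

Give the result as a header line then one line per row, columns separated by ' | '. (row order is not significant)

After WHERE (1 rows):
sales.name | sales.qty | sales.tag | sales.city
carol | 2 | B | SEA
After GROUP BY (1 rows):
sales.qty | n
2 | 1

== RESULT ==
sales.qty | n
2 | 1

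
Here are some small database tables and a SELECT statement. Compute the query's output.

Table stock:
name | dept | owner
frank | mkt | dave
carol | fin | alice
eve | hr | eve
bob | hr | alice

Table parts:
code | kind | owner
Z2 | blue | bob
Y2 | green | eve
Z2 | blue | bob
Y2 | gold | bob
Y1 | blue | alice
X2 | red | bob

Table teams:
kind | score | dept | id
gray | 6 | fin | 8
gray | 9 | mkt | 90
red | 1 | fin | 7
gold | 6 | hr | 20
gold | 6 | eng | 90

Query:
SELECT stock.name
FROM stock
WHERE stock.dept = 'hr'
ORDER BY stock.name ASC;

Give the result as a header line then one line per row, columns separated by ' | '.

== RESULT ==
stock.name
bob
eve

Derivation:
After WHERE (2 rows):
stock.name | stock.dept | stock.owner
eve | hr | eve
bob | hr | alice
After SELECT (2 rows):
stock.name
eve
bob
After ORDER BY (2 rows):
stock.name
bob
eve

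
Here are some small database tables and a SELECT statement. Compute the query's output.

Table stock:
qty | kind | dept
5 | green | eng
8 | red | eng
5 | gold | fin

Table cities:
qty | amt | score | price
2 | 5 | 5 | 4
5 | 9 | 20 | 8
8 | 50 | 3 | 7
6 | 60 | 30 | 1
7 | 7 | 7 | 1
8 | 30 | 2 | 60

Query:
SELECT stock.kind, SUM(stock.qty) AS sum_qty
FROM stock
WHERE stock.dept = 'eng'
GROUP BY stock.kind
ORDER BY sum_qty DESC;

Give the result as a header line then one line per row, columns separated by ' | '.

After WHERE (2 rows):
stock.qty | stock.kind | stock.dept
5 | green | eng
8 | red | eng
After GROUP BY (2 rows):
stock.kind | sum_qty
green | 5
red | 8
After ORDER BY (2 rows):
stock.kind | sum_qty
red | 8
green | 5

== RESULT ==
stock.kind | sum_qty
red | 8
green | 5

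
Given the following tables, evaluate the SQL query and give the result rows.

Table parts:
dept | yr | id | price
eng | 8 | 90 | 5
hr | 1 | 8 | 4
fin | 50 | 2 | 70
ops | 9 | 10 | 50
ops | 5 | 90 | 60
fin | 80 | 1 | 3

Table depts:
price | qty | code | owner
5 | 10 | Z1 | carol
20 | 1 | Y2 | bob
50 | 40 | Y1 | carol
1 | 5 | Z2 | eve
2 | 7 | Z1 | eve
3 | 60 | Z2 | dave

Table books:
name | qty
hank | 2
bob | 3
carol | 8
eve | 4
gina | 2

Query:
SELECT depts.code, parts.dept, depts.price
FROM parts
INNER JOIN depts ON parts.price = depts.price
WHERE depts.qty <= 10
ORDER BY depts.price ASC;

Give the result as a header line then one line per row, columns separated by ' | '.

== RESULT ==
depts.code | parts.dept | depts.price
Z1 | eng | 5

Derivation:
After JOIN depts (3 rows):
parts.dept | parts.yr | parts.id | parts.price | depts.price | depts.qty | depts.code | depts.owner
eng | 8 | 90 | 5 | 5 | 10 | Z1 | carol
ops | 9 | 10 | 50 | 50 | 40 | Y1 | carol
fin | 80 | 1 | 3 | 3 | 60 | Z2 | dave
After WHERE (1 rows):
parts.dept | parts.yr | parts.id | parts.price | depts.price | depts.qty | depts.code | depts.owner
eng | 8 | 90 | 5 | 5 | 10 | Z1 | carol
After SELECT (1 rows):
depts.code | parts.dept | depts.price
Z1 | eng | 5
After ORDER BY (1 rows):
depts.code | parts.dept | depts.price
Z1 | eng | 5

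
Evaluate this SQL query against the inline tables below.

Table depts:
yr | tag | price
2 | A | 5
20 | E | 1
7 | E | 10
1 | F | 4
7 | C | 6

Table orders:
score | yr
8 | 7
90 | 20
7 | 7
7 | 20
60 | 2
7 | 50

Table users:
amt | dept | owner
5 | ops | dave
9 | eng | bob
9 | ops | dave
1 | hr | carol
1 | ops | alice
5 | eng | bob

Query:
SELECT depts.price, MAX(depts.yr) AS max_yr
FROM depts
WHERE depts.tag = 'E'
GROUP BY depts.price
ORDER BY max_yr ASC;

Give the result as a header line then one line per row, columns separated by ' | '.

After WHERE (2 rows):
depts.yr | depts.tag | depts.price
20 | E | 1
7 | E | 10
After GROUP BY (2 rows):
depts.price | max_yr
1 | 20
10 | 7
After ORDER BY (2 rows):
depts.price | max_yr
10 | 7
1 | 20

== RESULT ==
depts.price | max_yr
10 | 7
1 | 20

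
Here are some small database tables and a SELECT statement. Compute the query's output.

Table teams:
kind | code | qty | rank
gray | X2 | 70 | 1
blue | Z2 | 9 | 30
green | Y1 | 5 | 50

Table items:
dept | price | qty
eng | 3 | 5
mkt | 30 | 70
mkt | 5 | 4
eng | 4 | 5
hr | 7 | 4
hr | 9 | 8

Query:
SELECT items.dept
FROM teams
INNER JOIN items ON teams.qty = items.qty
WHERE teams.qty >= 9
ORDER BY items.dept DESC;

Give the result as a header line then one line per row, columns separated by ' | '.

After JOIN items (3 rows):
teams.kind | teams.code | teams.qty | teams.rank | items.dept | items.price | items.qty
gray | X2 | 70 | 1 | mkt | 30 | 70
green | Y1 | 5 | 50 | eng | 3 | 5
green | Y1 | 5 | 50 | eng | 4 | 5
After WHERE (1 rows):
teams.kind | teams.code | teams.qty | teams.rank | items.dept | items.price | items.qty
gray | X2 | 70 | 1 | mkt | 30 | 70
After SELECT (1 rows):
items.dept
mkt
After ORDER BY (1 rows):
items.dept
mkt

== RESULT ==
items.dept
mkt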